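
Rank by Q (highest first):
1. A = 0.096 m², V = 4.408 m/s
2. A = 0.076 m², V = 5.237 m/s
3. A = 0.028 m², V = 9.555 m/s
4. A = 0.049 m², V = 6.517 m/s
Case 1: Q = 423.2 L/s
Case 2: Q = 398 L/s
Case 3: Q = 267.5 L/s
Case 4: Q = 319.3 L/s
Ranking (highest first): 1, 2, 4, 3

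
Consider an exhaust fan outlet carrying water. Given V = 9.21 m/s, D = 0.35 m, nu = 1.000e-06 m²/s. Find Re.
Formula: Re = \frac{V D}{\nu}
Re = 9.21·0.35/1.000e-06 = 3.224e+06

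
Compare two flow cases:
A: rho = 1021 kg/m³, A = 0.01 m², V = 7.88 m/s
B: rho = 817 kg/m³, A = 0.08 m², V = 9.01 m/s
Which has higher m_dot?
m_dot(A) = 80.45 kg/s, m_dot(B) = 588.9 kg/s. Answer: B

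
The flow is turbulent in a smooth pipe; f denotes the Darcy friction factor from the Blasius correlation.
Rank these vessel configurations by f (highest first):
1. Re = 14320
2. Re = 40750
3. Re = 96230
Case 1: f = 0.02889
Case 2: f = 0.02224
Case 3: f = 0.01794
Ranking (highest first): 1, 2, 3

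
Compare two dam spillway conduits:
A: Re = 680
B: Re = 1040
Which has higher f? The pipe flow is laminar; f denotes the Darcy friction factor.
f(A) = 0.09412, f(B) = 0.06154. Answer: A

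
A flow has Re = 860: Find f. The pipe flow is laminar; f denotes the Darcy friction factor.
Formula: f = \frac{64}{Re}
f = 64/860 = 0.07442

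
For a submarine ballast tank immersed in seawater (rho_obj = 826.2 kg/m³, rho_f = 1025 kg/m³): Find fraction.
Formula: f_{sub} = \frac{\rho_{obj}}{\rho_f}
fraction = 826.2/1025 = 0.806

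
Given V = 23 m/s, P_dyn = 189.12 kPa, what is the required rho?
Formula: P_{dyn} = \frac{1}{2} \rho V^2
Substituting knowns: 189.12 = 0.5·rho·23²/1000
Solving for rho: rho = 2·(189.12·1000)/23² = 715 kg/m³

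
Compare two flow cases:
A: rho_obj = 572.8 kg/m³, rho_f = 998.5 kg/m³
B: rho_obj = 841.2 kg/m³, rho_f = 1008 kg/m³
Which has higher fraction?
fraction(A) = 0.5737, fraction(B) = 0.8345. Answer: B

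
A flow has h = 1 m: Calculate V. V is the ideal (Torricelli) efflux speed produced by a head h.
Formula: V = \sqrt{2 g h}
V = √(2·9.81·1) = 4.429 m/s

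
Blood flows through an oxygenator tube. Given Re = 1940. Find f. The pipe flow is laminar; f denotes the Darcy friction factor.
Formula: f = \frac{64}{Re}
f = 64/1940 = 0.03299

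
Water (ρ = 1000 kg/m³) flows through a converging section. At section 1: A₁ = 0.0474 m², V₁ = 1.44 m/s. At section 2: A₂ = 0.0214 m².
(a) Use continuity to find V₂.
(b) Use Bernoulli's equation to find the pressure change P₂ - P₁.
(a) Continuity: A₁V₁=A₂V₂ -> V₂=A₁V₁/A₂=0.0474*1.44/0.0214=3.19 m/s
(b) Bernoulli: P₂-P₁=0.5*rho*(V₁^2-V₂^2)/1000=0.5*1000*(1.44^2-3.19^2)/1000=-4.051 kPa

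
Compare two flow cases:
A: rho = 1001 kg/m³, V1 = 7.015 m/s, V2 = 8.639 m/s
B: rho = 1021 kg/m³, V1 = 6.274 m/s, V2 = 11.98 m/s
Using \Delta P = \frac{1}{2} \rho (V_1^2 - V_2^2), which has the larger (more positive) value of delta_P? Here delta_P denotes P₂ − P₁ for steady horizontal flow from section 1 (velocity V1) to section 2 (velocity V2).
delta_P(A) = -12.72 kPa, delta_P(B) = -53.17 kPa. Answer: A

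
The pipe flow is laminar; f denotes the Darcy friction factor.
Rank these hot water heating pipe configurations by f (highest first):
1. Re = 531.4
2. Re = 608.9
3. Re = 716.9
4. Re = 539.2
Case 1: f = 0.1204
Case 2: f = 0.1051
Case 3: f = 0.08927
Case 4: f = 0.1187
Ranking (highest first): 1, 4, 2, 3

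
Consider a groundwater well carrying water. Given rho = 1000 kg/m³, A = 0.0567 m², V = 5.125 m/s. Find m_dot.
Formula: \dot{m} = \rho A V
m_dot = 1000·0.0567·5.125 = 290.6 kg/s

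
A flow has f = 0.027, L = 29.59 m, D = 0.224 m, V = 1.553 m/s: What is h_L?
Formula: h_L = f \frac{L}{D} \frac{V^2}{2g}
h_L = 0.027·(29.59/0.224)·1.553²/(2·9.81) = 0.4384 m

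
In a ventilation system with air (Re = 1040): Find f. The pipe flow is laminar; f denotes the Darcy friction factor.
Formula: f = \frac{64}{Re}
f = 64/1040 = 0.06154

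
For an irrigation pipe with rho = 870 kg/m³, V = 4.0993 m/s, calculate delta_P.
Formula: V = \sqrt{\frac{2 \Delta P}{\rho}}
Substituting knowns: 4.0993 = √(2·(delta_P·1000)/870)
Solving for delta_P: delta_P = 4.0993²·870/2/1000 = 7.31 kPa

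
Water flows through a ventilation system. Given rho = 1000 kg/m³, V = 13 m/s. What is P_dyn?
Formula: P_{dyn} = \frac{1}{2} \rho V^2
P_dyn = 0.5·1000·13²/1000 = 84.5 kPa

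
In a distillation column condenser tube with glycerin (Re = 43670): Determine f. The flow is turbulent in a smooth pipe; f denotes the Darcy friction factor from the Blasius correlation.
Formula: f = \frac{0.316}{Re^{0.25}}
f = 0.316/43670^0.25 = 0.02186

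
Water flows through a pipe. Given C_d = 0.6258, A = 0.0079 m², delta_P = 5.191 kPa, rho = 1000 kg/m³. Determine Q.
Formula: Q = C_d A \sqrt{\frac{2 \Delta P}{\rho}}
Q = 0.6258·0.0079·√(2·(5.191·1000)/1000)·1000 = 15.93 L/s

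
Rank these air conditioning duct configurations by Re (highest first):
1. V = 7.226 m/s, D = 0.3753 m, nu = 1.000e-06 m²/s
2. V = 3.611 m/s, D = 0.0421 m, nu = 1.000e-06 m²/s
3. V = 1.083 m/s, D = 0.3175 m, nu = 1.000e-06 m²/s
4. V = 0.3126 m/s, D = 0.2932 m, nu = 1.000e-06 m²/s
Case 1: Re = 2.712e+06
Case 2: Re = 152023
Case 3: Re = 343852
Case 4: Re = 91654
Ranking (highest first): 1, 3, 2, 4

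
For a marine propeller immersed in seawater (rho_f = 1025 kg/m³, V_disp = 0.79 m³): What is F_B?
Formula: F_B = \rho_f g V_{disp}
F_B = 1025·9.81·0.79 = 7944 N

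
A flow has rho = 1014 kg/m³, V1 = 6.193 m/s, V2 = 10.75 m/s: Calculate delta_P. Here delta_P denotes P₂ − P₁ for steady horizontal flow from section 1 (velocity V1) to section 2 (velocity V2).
Formula: \Delta P = \frac{1}{2} \rho (V_1^2 - V_2^2)
delta_P = 0.5·1014·(6.193² − 10.75²)/1000 = -39.15 kPa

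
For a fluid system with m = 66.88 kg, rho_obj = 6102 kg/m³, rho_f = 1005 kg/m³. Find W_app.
Formula: W_{app} = mg\left(1 - \frac{\rho_f}{\rho_{obj}}\right)
W_app = 66.88·9.81·(1 − 1005/6102) = 548 N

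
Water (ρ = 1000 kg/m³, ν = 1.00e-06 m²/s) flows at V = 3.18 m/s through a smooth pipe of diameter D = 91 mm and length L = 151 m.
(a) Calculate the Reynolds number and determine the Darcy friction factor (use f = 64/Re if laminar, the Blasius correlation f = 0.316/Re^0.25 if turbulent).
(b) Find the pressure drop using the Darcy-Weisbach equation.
(a) Re = V·D/ν = 3.18·0.091/1.00e-06 = 289380 → turbulent (Re > 4000); f = 0.316/Re^0.25 = 0.316/289380^0.25 = 0.013624 (Blasius is strictly valid for Re ≲ 1e5; used here as the smooth-pipe estimate the problem specifies)
(b) Darcy-Weisbach: ΔP = f·(L/D)·½ρV²/1000 = 0.013624·(151/0.091)·½·1000·3.18²/1000 = 114.3 kPa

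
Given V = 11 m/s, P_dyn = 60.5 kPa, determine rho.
Formula: P_{dyn} = \frac{1}{2} \rho V^2
Substituting knowns: 60.5 = 0.5·rho·11²/1000
Solving for rho: rho = 2·(60.5·1000)/11² = 1000 kg/m³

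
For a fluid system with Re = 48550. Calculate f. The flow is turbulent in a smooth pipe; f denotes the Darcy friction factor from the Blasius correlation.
Formula: f = \frac{0.316}{Re^{0.25}}
f = 0.316/48550^0.25 = 0.02129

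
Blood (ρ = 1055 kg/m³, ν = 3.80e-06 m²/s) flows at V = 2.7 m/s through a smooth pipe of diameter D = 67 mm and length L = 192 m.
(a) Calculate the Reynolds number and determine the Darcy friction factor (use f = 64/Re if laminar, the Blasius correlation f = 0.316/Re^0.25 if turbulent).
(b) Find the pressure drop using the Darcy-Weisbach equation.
(a) Re = V·D/ν = 2.7·0.067/3.80e-06 = 47605 → turbulent (Re > 4000); f = 0.316/Re^0.25 = 0.316/47605^0.25 = 0.021393
(b) Darcy-Weisbach: ΔP = f·(L/D)·½ρV²/1000 = 0.021393·(192/0.067)·½·1055·2.7²/1000 = 235.7 kPa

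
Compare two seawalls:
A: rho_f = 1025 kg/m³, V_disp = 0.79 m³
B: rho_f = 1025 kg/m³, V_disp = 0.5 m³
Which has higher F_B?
F_B(A) = 7944 N, F_B(B) = 5028 N. Answer: A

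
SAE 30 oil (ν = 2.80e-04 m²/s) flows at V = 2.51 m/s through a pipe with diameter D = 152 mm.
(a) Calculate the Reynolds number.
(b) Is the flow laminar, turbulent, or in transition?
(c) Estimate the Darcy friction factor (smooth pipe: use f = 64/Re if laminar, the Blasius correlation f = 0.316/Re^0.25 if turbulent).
(a) Re = V·D/ν = 2.51·0.152/2.80e-04 = 1362.6
(b) Flow regime: laminar (Re < 2300)
(c) Friction factor: f = 64/Re = 64/1362.6 = 0.04697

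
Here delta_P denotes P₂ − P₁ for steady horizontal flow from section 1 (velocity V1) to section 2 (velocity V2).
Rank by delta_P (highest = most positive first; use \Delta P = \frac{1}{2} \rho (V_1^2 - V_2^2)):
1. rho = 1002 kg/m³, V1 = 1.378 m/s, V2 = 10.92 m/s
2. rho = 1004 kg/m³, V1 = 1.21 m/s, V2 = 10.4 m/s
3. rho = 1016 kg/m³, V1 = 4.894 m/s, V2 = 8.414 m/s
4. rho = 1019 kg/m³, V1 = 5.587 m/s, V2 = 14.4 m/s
Case 1: delta_P = -58.79 kPa
Case 2: delta_P = -53.56 kPa
Case 3: delta_P = -23.8 kPa
Case 4: delta_P = -89.75 kPa
Ranking (highest first): 3, 2, 1, 4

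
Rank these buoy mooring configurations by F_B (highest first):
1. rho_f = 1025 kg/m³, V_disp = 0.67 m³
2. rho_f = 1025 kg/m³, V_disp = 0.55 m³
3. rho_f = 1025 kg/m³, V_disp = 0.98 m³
Case 1: F_B = 6737 N
Case 2: F_B = 5530 N
Case 3: F_B = 9854 N
Ranking (highest first): 3, 1, 2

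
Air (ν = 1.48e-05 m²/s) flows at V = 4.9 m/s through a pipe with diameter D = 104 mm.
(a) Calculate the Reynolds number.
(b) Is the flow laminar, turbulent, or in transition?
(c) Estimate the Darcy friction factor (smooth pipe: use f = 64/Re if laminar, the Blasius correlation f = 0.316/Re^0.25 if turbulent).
(a) Re = V·D/ν = 4.9·0.104/1.48e-05 = 34432
(b) Flow regime: turbulent (Re > 4000)
(c) Friction factor: f = 0.316/Re^0.25 = 0.316/34432^0.25 = 0.0232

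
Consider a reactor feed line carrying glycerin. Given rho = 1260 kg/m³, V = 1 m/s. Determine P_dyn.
Formula: P_{dyn} = \frac{1}{2} \rho V^2
P_dyn = 0.5·1260·1²/1000 = 0.63 kPa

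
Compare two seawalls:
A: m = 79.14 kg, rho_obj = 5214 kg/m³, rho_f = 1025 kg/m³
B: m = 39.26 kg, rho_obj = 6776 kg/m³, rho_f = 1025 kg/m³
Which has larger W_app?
W_app(A) = 623.7 N, W_app(B) = 326.9 N. Answer: A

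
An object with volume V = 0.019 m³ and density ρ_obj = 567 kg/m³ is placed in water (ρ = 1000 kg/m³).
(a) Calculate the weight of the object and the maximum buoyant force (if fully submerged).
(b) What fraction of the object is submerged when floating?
(a) W=rho_obj*g*V=567*9.81*0.019=105.7 N; F_B(max)=rho*g*V=1000*9.81*0.019=186.4 N
(b) Floating fraction=rho_obj/rho=567/1000=0.567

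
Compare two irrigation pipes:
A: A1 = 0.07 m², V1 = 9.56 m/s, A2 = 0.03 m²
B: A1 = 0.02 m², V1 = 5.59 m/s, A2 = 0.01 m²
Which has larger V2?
V2(A) = 22.31 m/s, V2(B) = 11.18 m/s. Answer: A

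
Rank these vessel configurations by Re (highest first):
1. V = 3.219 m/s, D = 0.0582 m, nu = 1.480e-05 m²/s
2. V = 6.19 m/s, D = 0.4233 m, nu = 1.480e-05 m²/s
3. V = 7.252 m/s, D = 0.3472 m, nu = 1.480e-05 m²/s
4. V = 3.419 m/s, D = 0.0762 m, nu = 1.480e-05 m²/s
Case 1: Re = 12658
Case 2: Re = 177042
Case 3: Re = 170128
Case 4: Re = 17603
Ranking (highest first): 2, 3, 4, 1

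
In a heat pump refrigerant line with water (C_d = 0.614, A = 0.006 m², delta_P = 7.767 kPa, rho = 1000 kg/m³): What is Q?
Formula: Q = C_d A \sqrt{\frac{2 \Delta P}{\rho}}
Q = 0.614·0.006·√(2·(7.767·1000)/1000)·1000 = 14.52 L/s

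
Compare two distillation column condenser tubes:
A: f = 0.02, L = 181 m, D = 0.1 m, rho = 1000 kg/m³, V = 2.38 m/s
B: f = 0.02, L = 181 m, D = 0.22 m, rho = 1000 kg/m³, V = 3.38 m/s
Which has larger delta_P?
delta_P(A) = 102.5 kPa, delta_P(B) = 93.99 kPa. Answer: A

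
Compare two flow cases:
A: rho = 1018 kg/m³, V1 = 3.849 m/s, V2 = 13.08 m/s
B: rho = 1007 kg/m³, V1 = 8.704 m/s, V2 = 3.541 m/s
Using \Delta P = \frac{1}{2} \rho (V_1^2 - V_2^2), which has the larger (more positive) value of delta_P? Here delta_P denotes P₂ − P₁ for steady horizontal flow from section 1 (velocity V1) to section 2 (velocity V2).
delta_P(A) = -79.54 kPa, delta_P(B) = 31.83 kPa. Answer: B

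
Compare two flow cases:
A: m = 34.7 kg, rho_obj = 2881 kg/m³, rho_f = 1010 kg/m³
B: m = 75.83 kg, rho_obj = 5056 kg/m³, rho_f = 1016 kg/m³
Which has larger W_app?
W_app(A) = 221.1 N, W_app(B) = 594.4 N. Answer: B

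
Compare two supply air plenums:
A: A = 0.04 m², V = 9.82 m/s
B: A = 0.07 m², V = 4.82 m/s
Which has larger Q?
Q(A) = 392.8 L/s, Q(B) = 337.4 L/s. Answer: A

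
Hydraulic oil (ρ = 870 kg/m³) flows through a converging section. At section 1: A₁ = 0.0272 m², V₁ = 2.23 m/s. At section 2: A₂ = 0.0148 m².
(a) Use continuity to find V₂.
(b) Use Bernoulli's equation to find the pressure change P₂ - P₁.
(a) Continuity: A₁V₁=A₂V₂ -> V₂=A₁V₁/A₂=0.0272*2.23/0.0148=4.10 m/s
(b) Bernoulli: P₂-P₁=0.5*rho*(V₁^2-V₂^2)/1000=0.5*870*(2.23^2-4.10^2)/1000=-5.149 kPa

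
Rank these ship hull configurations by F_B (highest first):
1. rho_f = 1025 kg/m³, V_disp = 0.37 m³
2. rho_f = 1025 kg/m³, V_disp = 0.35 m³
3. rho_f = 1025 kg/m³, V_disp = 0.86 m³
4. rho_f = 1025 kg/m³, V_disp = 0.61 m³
Case 1: F_B = 3720 N
Case 2: F_B = 3519 N
Case 3: F_B = 8648 N
Case 4: F_B = 6134 N
Ranking (highest first): 3, 4, 1, 2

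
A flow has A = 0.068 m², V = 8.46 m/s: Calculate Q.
Formula: Q = A V
Q = 0.068·8.46·1000 = 575.3 L/s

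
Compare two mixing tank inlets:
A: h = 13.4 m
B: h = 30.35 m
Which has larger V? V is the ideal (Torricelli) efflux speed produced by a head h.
V(A) = 16.21 m/s, V(B) = 24.4 m/s. Answer: B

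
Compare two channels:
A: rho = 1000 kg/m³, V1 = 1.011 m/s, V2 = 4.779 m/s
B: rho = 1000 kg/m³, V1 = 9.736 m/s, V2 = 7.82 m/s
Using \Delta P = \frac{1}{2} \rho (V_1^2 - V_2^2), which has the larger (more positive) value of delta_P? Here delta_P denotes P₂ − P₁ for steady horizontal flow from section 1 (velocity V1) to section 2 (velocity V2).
delta_P(A) = -10.91 kPa, delta_P(B) = 16.82 kPa. Answer: B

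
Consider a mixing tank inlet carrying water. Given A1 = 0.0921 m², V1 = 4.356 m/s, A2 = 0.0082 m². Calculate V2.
Formula: V_2 = \frac{A_1 V_1}{A_2}
V2 = 0.0921·4.356/0.0082 = 48.93 m/s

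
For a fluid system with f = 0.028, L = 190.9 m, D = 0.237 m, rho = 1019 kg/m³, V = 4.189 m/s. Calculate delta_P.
Formula: \Delta P = f \frac{L}{D} \frac{\rho V^2}{2}
delta_P = 0.028·(190.9/0.237)·0.5·1019·4.189²/1000 = 201.6 kPa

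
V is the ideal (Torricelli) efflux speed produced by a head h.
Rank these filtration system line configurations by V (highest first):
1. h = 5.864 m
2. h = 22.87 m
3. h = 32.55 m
Case 1: V = 10.73 m/s
Case 2: V = 21.18 m/s
Case 3: V = 25.27 m/s
Ranking (highest first): 3, 2, 1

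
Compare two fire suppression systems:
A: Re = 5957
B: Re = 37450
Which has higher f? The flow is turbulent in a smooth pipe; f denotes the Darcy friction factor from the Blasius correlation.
f(A) = 0.03597, f(B) = 0.02272. Answer: A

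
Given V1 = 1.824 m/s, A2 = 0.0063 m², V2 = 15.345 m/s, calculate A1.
Formula: V_2 = \frac{A_1 V_1}{A_2}
Substituting knowns: 15.345 = A1·1.824/0.0063
Solving for A1: A1 = 15.345·0.0063/1.824 = 0.053 m²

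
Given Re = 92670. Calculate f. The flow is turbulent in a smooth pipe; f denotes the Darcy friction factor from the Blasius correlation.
Formula: f = \frac{0.316}{Re^{0.25}}
f = 0.316/92670^0.25 = 0.01811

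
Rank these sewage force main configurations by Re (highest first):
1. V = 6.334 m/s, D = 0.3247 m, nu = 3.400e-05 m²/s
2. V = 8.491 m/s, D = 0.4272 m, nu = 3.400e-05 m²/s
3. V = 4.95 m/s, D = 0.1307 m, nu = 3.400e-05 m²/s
Case 1: Re = 60490
Case 2: Re = 106687
Case 3: Re = 19028
Ranking (highest first): 2, 1, 3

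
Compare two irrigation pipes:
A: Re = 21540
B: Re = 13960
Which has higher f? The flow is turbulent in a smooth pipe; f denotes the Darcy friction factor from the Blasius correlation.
f(A) = 0.02608, f(B) = 0.02907. Answer: B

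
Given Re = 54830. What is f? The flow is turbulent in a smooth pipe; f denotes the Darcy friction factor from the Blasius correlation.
Formula: f = \frac{0.316}{Re^{0.25}}
f = 0.316/54830^0.25 = 0.02065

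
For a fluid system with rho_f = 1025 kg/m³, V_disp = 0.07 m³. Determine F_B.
Formula: F_B = \rho_f g V_{disp}
F_B = 1025·9.81·0.07 = 703.9 N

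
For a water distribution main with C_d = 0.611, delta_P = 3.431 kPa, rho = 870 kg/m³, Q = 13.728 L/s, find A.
Formula: Q = C_d A \sqrt{\frac{2 \Delta P}{\rho}}
Substituting knowns: 13.728 = 0.611·A·√(2·(3.431·1000)/870)·1000
Solving for A: A = (13.728/1000)/(0.611·√(2·(3.431·1000)/870)) = 0.008 m²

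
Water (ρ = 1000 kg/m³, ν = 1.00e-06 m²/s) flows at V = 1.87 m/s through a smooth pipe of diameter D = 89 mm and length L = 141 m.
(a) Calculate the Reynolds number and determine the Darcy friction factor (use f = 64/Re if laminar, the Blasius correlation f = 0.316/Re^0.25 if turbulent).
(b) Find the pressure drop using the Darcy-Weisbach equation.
(a) Re = V·D/ν = 1.87·0.089/1.00e-06 = 166430 → turbulent (Re > 4000); f = 0.316/Re^0.25 = 0.316/166430^0.25 = 0.015645 (Blasius is strictly valid for Re ≲ 1e5; used here as the smooth-pipe estimate the problem specifies)
(b) Darcy-Weisbach: ΔP = f·(L/D)·½ρV²/1000 = 0.015645·(141/0.089)·½·1000·1.87²/1000 = 43.34 kPa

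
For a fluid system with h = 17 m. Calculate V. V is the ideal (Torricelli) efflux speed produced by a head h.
Formula: V = \sqrt{2 g h}
V = √(2·9.81·17) = 18.26 m/s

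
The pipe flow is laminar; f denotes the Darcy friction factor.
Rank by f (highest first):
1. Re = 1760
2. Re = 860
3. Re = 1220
Case 1: f = 0.03636
Case 2: f = 0.07442
Case 3: f = 0.05246
Ranking (highest first): 2, 3, 1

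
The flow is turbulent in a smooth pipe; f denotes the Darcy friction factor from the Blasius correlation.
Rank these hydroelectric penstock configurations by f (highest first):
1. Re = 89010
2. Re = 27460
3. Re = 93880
Case 1: f = 0.01829
Case 2: f = 0.02455
Case 3: f = 0.01805
Ranking (highest first): 2, 1, 3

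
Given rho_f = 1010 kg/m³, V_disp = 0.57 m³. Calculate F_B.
Formula: F_B = \rho_f g V_{disp}
F_B = 1010·9.81·0.57 = 5648 N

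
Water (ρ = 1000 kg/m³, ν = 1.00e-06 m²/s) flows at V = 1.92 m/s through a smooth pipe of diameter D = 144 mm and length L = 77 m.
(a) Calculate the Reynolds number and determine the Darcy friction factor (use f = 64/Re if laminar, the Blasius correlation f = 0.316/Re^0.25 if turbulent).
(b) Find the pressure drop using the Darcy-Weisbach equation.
(a) Re = V·D/ν = 1.92·0.144/1.00e-06 = 276480 → turbulent (Re > 4000); f = 0.316/Re^0.25 = 0.316/276480^0.25 = 0.013781 (Blasius is strictly valid for Re ≲ 1e5; used here as the smooth-pipe estimate the problem specifies)
(b) Darcy-Weisbach: ΔP = f·(L/D)·½ρV²/1000 = 0.013781·(77/0.144)·½·1000·1.92²/1000 = 13.58 kPa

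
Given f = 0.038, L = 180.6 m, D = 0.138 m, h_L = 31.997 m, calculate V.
Formula: h_L = f \frac{L}{D} \frac{V^2}{2g}
Substituting knowns: 31.997 = 0.038·(180.6/0.138)·V²/(2·9.81)
Solving for V: V = √(31.997·2·9.81/(0.038·(180.6/0.138))) = 3.553 m/s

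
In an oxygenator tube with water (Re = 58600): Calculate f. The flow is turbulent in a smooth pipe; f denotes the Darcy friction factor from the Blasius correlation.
Formula: f = \frac{0.316}{Re^{0.25}}
f = 0.316/58600^0.25 = 0.02031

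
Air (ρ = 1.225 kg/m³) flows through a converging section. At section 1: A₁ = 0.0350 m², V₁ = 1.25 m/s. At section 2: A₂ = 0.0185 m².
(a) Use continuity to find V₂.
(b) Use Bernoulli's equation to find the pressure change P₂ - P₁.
(a) Continuity: A₁V₁=A₂V₂ -> V₂=A₁V₁/A₂=0.0350*1.25/0.0185=2.36 m/s
(b) Bernoulli: P₂-P₁=0.5*rho*(V₁^2-V₂^2)/1000=0.5*1.225*(1.25^2-2.36^2)/1000=-0.002454 kPa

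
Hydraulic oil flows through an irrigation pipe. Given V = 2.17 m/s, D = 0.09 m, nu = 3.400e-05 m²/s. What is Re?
Formula: Re = \frac{V D}{\nu}
Re = 2.17·0.09/3.400e-05 = 5744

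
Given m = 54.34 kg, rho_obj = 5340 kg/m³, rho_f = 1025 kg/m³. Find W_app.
Formula: W_{app} = mg\left(1 - \frac{\rho_f}{\rho_{obj}}\right)
W_app = 54.34·9.81·(1 − 1025/5340) = 430.8 N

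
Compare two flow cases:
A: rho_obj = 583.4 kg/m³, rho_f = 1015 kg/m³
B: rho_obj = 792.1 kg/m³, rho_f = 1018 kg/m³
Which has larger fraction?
fraction(A) = 0.5748, fraction(B) = 0.7781. Answer: B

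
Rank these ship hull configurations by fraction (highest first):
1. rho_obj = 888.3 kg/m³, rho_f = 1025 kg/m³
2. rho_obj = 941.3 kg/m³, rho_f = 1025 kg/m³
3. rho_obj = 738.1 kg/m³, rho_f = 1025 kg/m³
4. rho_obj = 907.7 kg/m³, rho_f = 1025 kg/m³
Case 1: fraction = 0.8666
Case 2: fraction = 0.9183
Case 3: fraction = 0.7201
Case 4: fraction = 0.8856
Ranking (highest first): 2, 4, 1, 3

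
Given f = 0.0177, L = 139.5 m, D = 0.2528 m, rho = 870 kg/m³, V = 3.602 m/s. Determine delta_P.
Formula: \Delta P = f \frac{L}{D} \frac{\rho V^2}{2}
delta_P = 0.0177·(139.5/0.2528)·0.5·870·3.602²/1000 = 55.12 kPa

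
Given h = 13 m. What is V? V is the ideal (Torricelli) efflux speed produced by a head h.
Formula: V = \sqrt{2 g h}
V = √(2·9.81·13) = 15.97 m/s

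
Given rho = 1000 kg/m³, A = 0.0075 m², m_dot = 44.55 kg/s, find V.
Formula: \dot{m} = \rho A V
Substituting knowns: 44.55 = 1000·0.0075·V
Solving for V: V = 44.55/(1000·0.0075) = 5.94 m/s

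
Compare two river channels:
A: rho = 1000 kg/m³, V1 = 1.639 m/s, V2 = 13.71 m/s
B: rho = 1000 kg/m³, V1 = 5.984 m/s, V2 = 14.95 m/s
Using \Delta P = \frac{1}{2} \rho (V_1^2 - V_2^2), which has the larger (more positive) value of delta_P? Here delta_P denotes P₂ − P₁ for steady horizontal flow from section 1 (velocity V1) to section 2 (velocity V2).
delta_P(A) = -92.64 kPa, delta_P(B) = -93.85 kPa. Answer: A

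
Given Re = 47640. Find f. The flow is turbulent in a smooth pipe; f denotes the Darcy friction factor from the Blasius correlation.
Formula: f = \frac{0.316}{Re^{0.25}}
f = 0.316/47640^0.25 = 0.02139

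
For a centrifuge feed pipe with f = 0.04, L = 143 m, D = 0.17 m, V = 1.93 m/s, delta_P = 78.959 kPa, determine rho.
Formula: \Delta P = f \frac{L}{D} \frac{\rho V^2}{2}
Substituting knowns: 78.959 = 0.04·(143/0.17)·0.5·rho·1.93²/1000
Solving for rho: rho = (78.959·1000)/(0.04·(143/0.17)·0.5·1.93²) = 1260 kg/m³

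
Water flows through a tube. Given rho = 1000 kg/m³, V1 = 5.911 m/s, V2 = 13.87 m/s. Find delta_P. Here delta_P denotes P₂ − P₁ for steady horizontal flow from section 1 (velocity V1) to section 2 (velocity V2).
Formula: \Delta P = \frac{1}{2} \rho (V_1^2 - V_2^2)
delta_P = 0.5·1000·(5.911² − 13.87²)/1000 = -78.72 kPa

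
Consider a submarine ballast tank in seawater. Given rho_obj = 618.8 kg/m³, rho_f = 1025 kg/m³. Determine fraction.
Formula: f_{sub} = \frac{\rho_{obj}}{\rho_f}
fraction = 618.8/1025 = 0.6037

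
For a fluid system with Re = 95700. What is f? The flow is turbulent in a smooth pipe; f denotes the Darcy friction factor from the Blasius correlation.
Formula: f = \frac{0.316}{Re^{0.25}}
f = 0.316/95700^0.25 = 0.01797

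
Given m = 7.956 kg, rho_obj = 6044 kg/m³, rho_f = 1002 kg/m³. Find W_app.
Formula: W_{app} = mg\left(1 - \frac{\rho_f}{\rho_{obj}}\right)
W_app = 7.956·9.81·(1 − 1002/6044) = 65.11 N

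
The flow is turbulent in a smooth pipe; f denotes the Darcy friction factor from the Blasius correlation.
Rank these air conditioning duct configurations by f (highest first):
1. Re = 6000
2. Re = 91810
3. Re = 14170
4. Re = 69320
Case 1: f = 0.0359
Case 2: f = 0.01815
Case 3: f = 0.02896
Case 4: f = 0.01947
Ranking (highest first): 1, 3, 4, 2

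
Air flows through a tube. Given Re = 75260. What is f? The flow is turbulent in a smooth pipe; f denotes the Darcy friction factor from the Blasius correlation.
Formula: f = \frac{0.316}{Re^{0.25}}
f = 0.316/75260^0.25 = 0.01908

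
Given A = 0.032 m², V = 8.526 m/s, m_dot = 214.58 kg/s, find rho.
Formula: \dot{m} = \rho A V
Substituting knowns: 214.58 = rho·0.032·8.526
Solving for rho: rho = 214.58/(0.032·8.526) = 786.5 kg/m³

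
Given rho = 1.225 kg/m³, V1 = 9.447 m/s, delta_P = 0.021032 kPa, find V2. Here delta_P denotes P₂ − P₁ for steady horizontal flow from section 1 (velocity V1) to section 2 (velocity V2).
Formula: \Delta P = \frac{1}{2} \rho (V_1^2 - V_2^2)
Substituting knowns: 0.021032 = 0.5·1.225·(9.447² − V2²)/1000
Solving for V2: V2 = √(9.447² − 2·(0.021032·1000)/1.225) = 7.41 m/s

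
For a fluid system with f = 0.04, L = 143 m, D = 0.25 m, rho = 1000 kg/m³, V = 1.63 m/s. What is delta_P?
Formula: \Delta P = f \frac{L}{D} \frac{\rho V^2}{2}
delta_P = 0.04·(143/0.25)·0.5·1000·1.63²/1000 = 30.39 kPa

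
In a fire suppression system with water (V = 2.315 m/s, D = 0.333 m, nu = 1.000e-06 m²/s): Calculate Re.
Formula: Re = \frac{V D}{\nu}
Re = 2.315·0.333/1.000e-06 = 770895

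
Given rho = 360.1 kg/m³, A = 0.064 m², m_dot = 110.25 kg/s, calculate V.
Formula: \dot{m} = \rho A V
Substituting knowns: 110.25 = 360.1·0.064·V
Solving for V: V = 110.25/(360.1·0.064) = 4.784 m/s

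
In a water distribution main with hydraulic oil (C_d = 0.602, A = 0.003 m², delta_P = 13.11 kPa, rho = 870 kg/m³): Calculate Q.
Formula: Q = C_d A \sqrt{\frac{2 \Delta P}{\rho}}
Q = 0.602·0.003·√(2·(13.11·1000)/870)·1000 = 9.915 L/s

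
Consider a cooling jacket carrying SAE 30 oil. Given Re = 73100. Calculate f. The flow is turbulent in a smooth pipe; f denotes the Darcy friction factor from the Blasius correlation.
Formula: f = \frac{0.316}{Re^{0.25}}
f = 0.316/73100^0.25 = 0.01922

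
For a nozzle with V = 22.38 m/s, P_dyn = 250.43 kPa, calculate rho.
Formula: P_{dyn} = \frac{1}{2} \rho V^2
Substituting knowns: 250.43 = 0.5·rho·22.38²/1000
Solving for rho: rho = 2·(250.43·1000)/22.38² = 1000 kg/m³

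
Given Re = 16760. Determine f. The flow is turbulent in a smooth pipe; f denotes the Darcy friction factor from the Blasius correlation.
Formula: f = \frac{0.316}{Re^{0.25}}
f = 0.316/16760^0.25 = 0.02777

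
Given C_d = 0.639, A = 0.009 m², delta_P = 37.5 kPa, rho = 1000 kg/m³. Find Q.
Formula: Q = C_d A \sqrt{\frac{2 \Delta P}{\rho}}
Q = 0.639·0.009·√(2·(37.5·1000)/1000)·1000 = 49.81 L/s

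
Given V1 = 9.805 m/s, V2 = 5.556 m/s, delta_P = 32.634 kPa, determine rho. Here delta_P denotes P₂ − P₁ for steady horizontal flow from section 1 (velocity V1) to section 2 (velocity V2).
Formula: \Delta P = \frac{1}{2} \rho (V_1^2 - V_2^2)
Substituting knowns: 32.634 = 0.5·rho·(9.805² − 5.556²)/1000
Solving for rho: rho = 2·(32.634·1000)/(9.805² − 5.556²) = 1000 kg/m³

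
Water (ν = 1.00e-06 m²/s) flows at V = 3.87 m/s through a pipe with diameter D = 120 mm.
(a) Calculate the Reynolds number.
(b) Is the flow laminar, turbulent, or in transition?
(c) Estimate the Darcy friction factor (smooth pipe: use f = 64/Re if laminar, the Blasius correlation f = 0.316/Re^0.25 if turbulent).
(a) Re = V·D/ν = 3.87·0.12/1.00e-06 = 464400
(b) Flow regime: turbulent (Re > 4000)
(c) Friction factor: f = 0.316/Re^0.25 = 0.316/464400^0.25 = 0.0121 (Blasius is strictly valid for Re ≲ 1e5; used here as the smooth-pipe estimate the problem specifies)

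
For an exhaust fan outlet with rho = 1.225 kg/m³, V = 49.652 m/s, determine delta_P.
Formula: V = \sqrt{\frac{2 \Delta P}{\rho}}
Substituting knowns: 49.652 = √(2·(delta_P·1000)/1.225)
Solving for delta_P: delta_P = 49.652²·1.225/2/1000 = 1.51 kPa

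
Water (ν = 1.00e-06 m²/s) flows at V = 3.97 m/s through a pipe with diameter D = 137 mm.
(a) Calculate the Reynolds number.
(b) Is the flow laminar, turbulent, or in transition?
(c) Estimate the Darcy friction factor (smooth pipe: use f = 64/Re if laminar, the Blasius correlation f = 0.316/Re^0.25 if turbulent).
(a) Re = V·D/ν = 3.97·0.137/1.00e-06 = 543890
(b) Flow regime: turbulent (Re > 4000)
(c) Friction factor: f = 0.316/Re^0.25 = 0.316/543890^0.25 = 0.01164 (Blasius is strictly valid for Re ≲ 1e5; used here as the smooth-pipe estimate the problem specifies)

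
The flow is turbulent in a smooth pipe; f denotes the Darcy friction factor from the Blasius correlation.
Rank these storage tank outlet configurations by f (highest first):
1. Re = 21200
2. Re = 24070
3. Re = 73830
Case 1: f = 0.02619
Case 2: f = 0.02537
Case 3: f = 0.01917
Ranking (highest first): 1, 2, 3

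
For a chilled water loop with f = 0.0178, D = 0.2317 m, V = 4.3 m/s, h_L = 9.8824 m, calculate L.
Formula: h_L = f \frac{L}{D} \frac{V^2}{2g}
Substituting knowns: 9.8824 = 0.0178·(L/0.2317)·4.3²/(2·9.81)
Solving for L: L = 9.8824·2·9.81·0.2317/(0.0178·4.3²) = 136.5 m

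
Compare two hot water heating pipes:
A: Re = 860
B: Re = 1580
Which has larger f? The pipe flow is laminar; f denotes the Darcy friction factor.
f(A) = 0.07442, f(B) = 0.04051. Answer: A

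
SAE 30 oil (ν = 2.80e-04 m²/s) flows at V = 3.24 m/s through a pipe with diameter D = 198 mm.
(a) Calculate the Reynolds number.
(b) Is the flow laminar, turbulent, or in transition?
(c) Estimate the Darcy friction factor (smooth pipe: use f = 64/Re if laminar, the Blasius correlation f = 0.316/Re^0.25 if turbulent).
(a) Re = V·D/ν = 3.24·0.198/2.80e-04 = 2291.1
(b) Flow regime: laminar (Re < 2300)
(c) Friction factor: f = 64/Re = 64/2291.1 = 0.02793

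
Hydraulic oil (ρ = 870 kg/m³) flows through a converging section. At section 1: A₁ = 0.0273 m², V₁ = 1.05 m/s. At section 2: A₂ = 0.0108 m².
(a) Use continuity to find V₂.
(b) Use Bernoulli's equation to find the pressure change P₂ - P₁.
(a) Continuity: A₁V₁=A₂V₂ -> V₂=A₁V₁/A₂=0.0273*1.05/0.0108=2.65 m/s
(b) Bernoulli: P₂-P₁=0.5*rho*(V₁^2-V₂^2)/1000=0.5*870*(1.05^2-2.65^2)/1000=-2.575 kPa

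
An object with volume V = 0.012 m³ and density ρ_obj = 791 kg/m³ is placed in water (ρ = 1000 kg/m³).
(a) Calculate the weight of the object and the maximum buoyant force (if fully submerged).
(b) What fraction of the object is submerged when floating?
(a) W=rho_obj*g*V=791*9.81*0.012=93.1 N; F_B(max)=rho*g*V=1000*9.81*0.012=117.7 N
(b) Floating fraction=rho_obj/rho=791/1000=0.791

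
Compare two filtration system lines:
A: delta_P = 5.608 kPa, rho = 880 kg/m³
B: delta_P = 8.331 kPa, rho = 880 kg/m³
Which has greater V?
V(A) = 3.57 m/s, V(B) = 4.351 m/s. Answer: B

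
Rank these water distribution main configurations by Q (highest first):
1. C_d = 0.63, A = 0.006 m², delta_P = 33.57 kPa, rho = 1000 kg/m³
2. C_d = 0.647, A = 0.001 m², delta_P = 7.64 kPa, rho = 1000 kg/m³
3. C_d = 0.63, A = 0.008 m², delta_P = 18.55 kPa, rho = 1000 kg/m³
Case 1: Q = 30.97 L/s
Case 2: Q = 2.529 L/s
Case 3: Q = 30.7 L/s
Ranking (highest first): 1, 3, 2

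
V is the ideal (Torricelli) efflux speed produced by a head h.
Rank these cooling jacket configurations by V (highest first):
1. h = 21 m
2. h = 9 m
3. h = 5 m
Case 1: V = 20.3 m/s
Case 2: V = 13.29 m/s
Case 3: V = 9.905 m/s
Ranking (highest first): 1, 2, 3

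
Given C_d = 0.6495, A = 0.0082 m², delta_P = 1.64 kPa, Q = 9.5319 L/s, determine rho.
Formula: Q = C_d A \sqrt{\frac{2 \Delta P}{\rho}}
Substituting knowns: 9.5319 = 0.6495·0.0082·√(2·(1.64·1000)/rho)·1000
Solving for rho: rho = 2·(1.64·1000)/((9.5319/1000)/(0.6495·0.0082))² = 1024 kg/m³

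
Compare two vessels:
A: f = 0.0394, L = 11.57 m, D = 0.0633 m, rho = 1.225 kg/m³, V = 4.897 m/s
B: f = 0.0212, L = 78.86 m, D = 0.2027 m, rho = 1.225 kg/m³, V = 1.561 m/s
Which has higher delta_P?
delta_P(A) = 0.1058 kPa, delta_P(B) = 0.01231 kPa. Answer: A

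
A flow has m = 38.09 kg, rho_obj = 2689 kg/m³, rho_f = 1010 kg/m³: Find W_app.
Formula: W_{app} = mg\left(1 - \frac{\rho_f}{\rho_{obj}}\right)
W_app = 38.09·9.81·(1 − 1010/2689) = 233.3 N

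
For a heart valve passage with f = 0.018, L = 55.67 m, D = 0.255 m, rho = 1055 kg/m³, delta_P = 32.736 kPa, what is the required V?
Formula: \Delta P = f \frac{L}{D} \frac{\rho V^2}{2}
Substituting knowns: 32.736 = 0.018·(55.67/0.255)·0.5·1055·V²/1000
Solving for V: V = √((32.736·1000)/(0.018·(55.67/0.255)·0.5·1055)) = 3.974 m/s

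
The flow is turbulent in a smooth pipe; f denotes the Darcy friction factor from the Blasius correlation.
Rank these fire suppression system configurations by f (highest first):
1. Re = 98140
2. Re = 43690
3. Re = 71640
Case 1: f = 0.01785
Case 2: f = 0.02186
Case 3: f = 0.01932
Ranking (highest first): 2, 3, 1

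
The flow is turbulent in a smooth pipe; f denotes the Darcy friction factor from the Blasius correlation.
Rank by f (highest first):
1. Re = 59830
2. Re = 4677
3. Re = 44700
Case 1: f = 0.0202
Case 2: f = 0.03821
Case 3: f = 0.02173
Ranking (highest first): 2, 3, 1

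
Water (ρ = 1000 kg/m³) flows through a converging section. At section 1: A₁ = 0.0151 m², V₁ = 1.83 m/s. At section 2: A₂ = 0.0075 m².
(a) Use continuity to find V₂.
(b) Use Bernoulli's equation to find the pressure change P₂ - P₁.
(a) Continuity: A₁V₁=A₂V₂ -> V₂=A₁V₁/A₂=0.0151*1.83/0.0075=3.68 m/s
(b) Bernoulli: P₂-P₁=0.5*rho*(V₁^2-V₂^2)/1000=0.5*1000*(1.83^2-3.68^2)/1000=-5.097 kPa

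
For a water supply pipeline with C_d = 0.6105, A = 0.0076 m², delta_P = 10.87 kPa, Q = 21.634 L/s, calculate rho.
Formula: Q = C_d A \sqrt{\frac{2 \Delta P}{\rho}}
Substituting knowns: 21.634 = 0.6105·0.0076·√(2·(10.87·1000)/rho)·1000
Solving for rho: rho = 2·(10.87·1000)/((21.634/1000)/(0.6105·0.0076))² = 1000 kg/m³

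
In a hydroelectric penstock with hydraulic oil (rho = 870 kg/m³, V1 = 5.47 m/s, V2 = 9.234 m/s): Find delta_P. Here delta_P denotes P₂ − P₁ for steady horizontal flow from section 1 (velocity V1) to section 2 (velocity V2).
Formula: \Delta P = \frac{1}{2} \rho (V_1^2 - V_2^2)
delta_P = 0.5·870·(5.47² − 9.234²)/1000 = -24.08 kPa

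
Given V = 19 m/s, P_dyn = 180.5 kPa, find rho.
Formula: P_{dyn} = \frac{1}{2} \rho V^2
Substituting knowns: 180.5 = 0.5·rho·19²/1000
Solving for rho: rho = 2·(180.5·1000)/19² = 1000 kg/m³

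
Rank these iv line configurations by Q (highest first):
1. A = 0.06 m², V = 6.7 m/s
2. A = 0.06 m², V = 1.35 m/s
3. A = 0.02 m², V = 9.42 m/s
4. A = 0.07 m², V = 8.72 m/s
Case 1: Q = 402 L/s
Case 2: Q = 81 L/s
Case 3: Q = 188.4 L/s
Case 4: Q = 610.4 L/s
Ranking (highest first): 4, 1, 3, 2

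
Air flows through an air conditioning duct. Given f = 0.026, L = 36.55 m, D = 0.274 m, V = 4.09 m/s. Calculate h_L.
Formula: h_L = f \frac{L}{D} \frac{V^2}{2g}
h_L = 0.026·(36.55/0.274)·4.09²/(2·9.81) = 2.957 m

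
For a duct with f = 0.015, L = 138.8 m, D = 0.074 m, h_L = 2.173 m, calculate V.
Formula: h_L = f \frac{L}{D} \frac{V^2}{2g}
Substituting knowns: 2.173 = 0.015·(138.8/0.074)·V²/(2·9.81)
Solving for V: V = √(2.173·2·9.81/(0.015·(138.8/0.074))) = 1.231 m/s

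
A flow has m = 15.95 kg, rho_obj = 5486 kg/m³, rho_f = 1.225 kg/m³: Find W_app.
Formula: W_{app} = mg\left(1 - \frac{\rho_f}{\rho_{obj}}\right)
W_app = 15.95·9.81·(1 − 1.225/5486) = 156.4 N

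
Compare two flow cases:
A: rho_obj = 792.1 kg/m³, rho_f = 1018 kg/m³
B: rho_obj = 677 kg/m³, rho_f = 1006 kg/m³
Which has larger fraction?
fraction(A) = 0.7781, fraction(B) = 0.673. Answer: A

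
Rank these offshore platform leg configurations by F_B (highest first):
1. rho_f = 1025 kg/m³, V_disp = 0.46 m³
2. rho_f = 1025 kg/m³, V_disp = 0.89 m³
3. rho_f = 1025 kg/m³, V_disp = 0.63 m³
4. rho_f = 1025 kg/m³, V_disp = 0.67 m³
Case 1: F_B = 4625 N
Case 2: F_B = 8949 N
Case 3: F_B = 6335 N
Case 4: F_B = 6737 N
Ranking (highest first): 2, 4, 3, 1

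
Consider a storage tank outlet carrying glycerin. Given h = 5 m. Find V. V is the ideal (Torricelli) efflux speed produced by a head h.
Formula: V = \sqrt{2 g h}
V = √(2·9.81·5) = 9.905 m/s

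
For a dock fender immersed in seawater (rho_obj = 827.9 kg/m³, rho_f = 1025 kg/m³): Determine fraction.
Formula: f_{sub} = \frac{\rho_{obj}}{\rho_f}
fraction = 827.9/1025 = 0.8077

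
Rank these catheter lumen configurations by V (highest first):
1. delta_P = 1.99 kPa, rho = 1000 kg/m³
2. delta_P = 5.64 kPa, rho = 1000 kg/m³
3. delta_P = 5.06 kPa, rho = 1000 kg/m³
Case 1: V = 1.995 m/s
Case 2: V = 3.359 m/s
Case 3: V = 3.181 m/s
Ranking (highest first): 2, 3, 1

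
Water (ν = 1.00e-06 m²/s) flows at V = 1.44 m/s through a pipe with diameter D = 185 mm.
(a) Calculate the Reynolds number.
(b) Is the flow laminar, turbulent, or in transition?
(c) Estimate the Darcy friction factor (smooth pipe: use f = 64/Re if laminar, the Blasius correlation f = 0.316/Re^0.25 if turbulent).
(a) Re = V·D/ν = 1.44·0.185/1.00e-06 = 266400
(b) Flow regime: turbulent (Re > 4000)
(c) Friction factor: f = 0.316/Re^0.25 = 0.316/266400^0.25 = 0.01391 (Blasius is strictly valid for Re ≲ 1e5; used here as the smooth-pipe estimate the problem specifies)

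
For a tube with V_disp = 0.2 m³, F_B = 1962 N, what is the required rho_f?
Formula: F_B = \rho_f g V_{disp}
Substituting knowns: 1962 = rho_f·9.81·0.2
Solving for rho_f: rho_f = 1962/(9.81·0.2) = 1000 kg/m³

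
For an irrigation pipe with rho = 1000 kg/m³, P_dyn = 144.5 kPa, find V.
Formula: P_{dyn} = \frac{1}{2} \rho V^2
Substituting knowns: 144.5 = 0.5·1000·V²/1000
Solving for V: V = √(2·(144.5·1000)/1000) = 17 m/s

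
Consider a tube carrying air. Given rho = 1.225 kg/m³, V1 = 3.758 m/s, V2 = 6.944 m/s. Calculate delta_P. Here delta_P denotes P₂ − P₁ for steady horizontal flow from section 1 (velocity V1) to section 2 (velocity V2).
Formula: \Delta P = \frac{1}{2} \rho (V_1^2 - V_2^2)
delta_P = 0.5·1.225·(3.758² − 6.944²)/1000 = -0.02088 kPa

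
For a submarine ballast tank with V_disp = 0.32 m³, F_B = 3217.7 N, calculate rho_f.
Formula: F_B = \rho_f g V_{disp}
Substituting knowns: 3217.7 = rho_f·9.81·0.32
Solving for rho_f: rho_f = 3217.7/(9.81·0.32) = 1025 kg/m³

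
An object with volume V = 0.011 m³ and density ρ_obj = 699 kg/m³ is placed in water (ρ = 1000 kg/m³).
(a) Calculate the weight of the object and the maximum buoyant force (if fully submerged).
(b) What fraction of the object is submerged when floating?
(a) W=rho_obj*g*V=699*9.81*0.011=75.4 N; F_B(max)=rho*g*V=1000*9.81*0.011=107.9 N
(b) Floating fraction=rho_obj/rho=699/1000=0.699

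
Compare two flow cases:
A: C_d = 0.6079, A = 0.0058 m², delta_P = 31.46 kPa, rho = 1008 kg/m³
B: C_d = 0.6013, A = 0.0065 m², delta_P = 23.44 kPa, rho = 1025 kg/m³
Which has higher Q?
Q(A) = 27.86 L/s, Q(B) = 26.43 L/s. Answer: A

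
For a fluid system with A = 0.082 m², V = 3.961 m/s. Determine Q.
Formula: Q = A V
Q = 0.082·3.961·1000 = 324.8 L/s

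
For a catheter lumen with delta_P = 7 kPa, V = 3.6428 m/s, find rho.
Formula: V = \sqrt{\frac{2 \Delta P}{\rho}}
Substituting knowns: 3.6428 = √(2·(7·1000)/rho)
Solving for rho: rho = 2·(7·1000)/3.6428² = 1055 kg/m³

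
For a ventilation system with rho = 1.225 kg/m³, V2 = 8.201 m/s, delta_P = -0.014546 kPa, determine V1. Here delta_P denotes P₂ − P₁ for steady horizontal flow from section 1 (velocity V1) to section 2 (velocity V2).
Formula: \Delta P = \frac{1}{2} \rho (V_1^2 - V_2^2)
Substituting knowns: -0.014546 = 0.5·1.225·(V1² − 8.201²)/1000
Solving for V1: V1 = √(8.201² + 2·(-0.014546·1000)/1.225) = 6.596 m/s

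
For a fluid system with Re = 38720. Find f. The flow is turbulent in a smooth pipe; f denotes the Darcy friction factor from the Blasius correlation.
Formula: f = \frac{0.316}{Re^{0.25}}
f = 0.316/38720^0.25 = 0.02253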